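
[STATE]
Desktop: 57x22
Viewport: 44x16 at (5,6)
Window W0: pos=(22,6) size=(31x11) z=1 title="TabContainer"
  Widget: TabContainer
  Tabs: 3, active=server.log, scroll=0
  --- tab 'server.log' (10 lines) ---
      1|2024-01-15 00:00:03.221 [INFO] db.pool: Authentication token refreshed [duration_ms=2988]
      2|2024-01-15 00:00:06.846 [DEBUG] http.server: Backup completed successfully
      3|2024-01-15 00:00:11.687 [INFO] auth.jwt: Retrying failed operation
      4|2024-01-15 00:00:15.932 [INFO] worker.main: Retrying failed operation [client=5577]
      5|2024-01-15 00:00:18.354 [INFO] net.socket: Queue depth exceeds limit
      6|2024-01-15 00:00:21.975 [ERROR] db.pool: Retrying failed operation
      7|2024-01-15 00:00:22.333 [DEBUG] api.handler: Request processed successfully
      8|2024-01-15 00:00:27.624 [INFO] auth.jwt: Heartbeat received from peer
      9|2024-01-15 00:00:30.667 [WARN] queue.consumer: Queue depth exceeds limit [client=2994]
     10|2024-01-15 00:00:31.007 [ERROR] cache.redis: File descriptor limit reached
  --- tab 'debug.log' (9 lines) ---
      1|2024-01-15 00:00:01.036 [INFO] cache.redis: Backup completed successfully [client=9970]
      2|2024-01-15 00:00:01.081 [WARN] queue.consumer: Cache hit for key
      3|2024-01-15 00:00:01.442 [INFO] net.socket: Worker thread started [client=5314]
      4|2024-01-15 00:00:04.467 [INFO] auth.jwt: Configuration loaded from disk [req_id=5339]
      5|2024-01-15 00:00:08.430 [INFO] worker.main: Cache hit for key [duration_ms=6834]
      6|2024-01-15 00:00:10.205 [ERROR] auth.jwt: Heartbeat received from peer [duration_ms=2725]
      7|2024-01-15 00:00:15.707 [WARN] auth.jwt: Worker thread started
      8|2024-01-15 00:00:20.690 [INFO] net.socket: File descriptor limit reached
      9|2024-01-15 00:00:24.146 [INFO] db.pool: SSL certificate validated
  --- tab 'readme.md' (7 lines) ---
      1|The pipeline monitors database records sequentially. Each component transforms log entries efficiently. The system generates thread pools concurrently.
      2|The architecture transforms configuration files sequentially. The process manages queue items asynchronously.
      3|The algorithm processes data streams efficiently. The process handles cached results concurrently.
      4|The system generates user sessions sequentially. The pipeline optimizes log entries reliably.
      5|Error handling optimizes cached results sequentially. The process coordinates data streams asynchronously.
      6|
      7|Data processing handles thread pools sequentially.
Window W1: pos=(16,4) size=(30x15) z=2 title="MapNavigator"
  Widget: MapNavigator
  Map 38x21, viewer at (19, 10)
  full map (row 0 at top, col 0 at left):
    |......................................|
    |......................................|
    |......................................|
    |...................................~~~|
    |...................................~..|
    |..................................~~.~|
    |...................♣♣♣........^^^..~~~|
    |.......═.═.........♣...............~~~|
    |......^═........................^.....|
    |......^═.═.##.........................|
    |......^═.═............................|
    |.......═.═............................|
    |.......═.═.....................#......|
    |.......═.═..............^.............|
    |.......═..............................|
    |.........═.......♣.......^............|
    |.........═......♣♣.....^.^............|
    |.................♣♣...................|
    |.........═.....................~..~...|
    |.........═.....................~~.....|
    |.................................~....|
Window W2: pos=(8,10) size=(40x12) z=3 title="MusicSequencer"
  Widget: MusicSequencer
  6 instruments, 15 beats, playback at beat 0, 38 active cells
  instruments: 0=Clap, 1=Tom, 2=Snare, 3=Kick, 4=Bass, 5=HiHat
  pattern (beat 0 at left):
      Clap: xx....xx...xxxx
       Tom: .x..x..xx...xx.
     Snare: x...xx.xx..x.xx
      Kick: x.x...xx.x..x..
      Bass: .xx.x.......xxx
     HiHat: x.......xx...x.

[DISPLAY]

           ┠────────────────────────────┨━━━
           ┃............................┃   
           ┃..............♣♣♣........^^^┃───
           ┃..═.═.........♣.............┃ │ 
   ┏━━━━━━━━━━━━━━━━━━━━━━━━━━━━━━━━━━━━━━┓─
   ┃ MusicSequencer                       ┃I
   ┠──────────────────────────────────────┨D
   ┃      ▼12345678901234                 ┃I
   ┃  Clap██····██···████                 ┃I
   ┃   Tom·█··█··██···██·                 ┃I
   ┃ Snare█···██·██··█·██                 ┃━
   ┃  Kick█·█···██·█··█··                 ┃ 
   ┃  Bass·██·█·······███                 ┃ 
   ┃ HiHat█·······██···█·                 ┃ 
   ┃                                      ┃ 
   ┗━━━━━━━━━━━━━━━━━━━━━━━━━━━━━━━━━━━━━━┛ 


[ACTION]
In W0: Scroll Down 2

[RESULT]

           ┠────────────────────────────┨━━━
           ┃............................┃   
           ┃..............♣♣♣........^^^┃───
           ┃..═.═.........♣.............┃ │ 
   ┏━━━━━━━━━━━━━━━━━━━━━━━━━━━━━━━━━━━━━━┓─
   ┃ MusicSequencer                       ┃I
   ┠──────────────────────────────────────┨I
   ┃      ▼12345678901234                 ┃I
   ┃  Clap██····██···████                 ┃E
   ┃   Tom·█··█··██···██·                 ┃D
   ┃ Snare█···██·██··█·██                 ┃━
   ┃  Kick█·█···██·█··█··                 ┃ 
   ┃  Bass·██·█·······███                 ┃ 
   ┃ HiHat█·······██···█·                 ┃ 
   ┃                                      ┃ 
   ┗━━━━━━━━━━━━━━━━━━━━━━━━━━━━━━━━━━━━━━┛ 


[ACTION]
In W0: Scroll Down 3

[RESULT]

           ┠────────────────────────────┨━━━
           ┃............................┃   
           ┃..............♣♣♣........^^^┃───
           ┃..═.═.........♣.............┃ │ 
   ┏━━━━━━━━━━━━━━━━━━━━━━━━━━━━━━━━━━━━━━┓─
   ┃ MusicSequencer                       ┃E
   ┠──────────────────────────────────────┨D
   ┃      ▼12345678901234                 ┃I
   ┃  Clap██····██···████                 ┃W
   ┃   Tom·█··█··██···██·                 ┃E
   ┃ Snare█···██·██··█·██                 ┃━
   ┃  Kick█·█···██·█··█··                 ┃ 
   ┃  Bass·██·█·······███                 ┃ 
   ┃ HiHat█·······██···█·                 ┃ 
   ┃                                      ┃ 
   ┗━━━━━━━━━━━━━━━━━━━━━━━━━━━━━━━━━━━━━━┛ 


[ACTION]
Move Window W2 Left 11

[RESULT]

           ┠────────────────────────────┨━━━
           ┃............................┃   
           ┃..............♣♣♣........^^^┃───
           ┃..═.═.........♣.............┃ │ 
━━━━━━━━━━━━━━━━━━━━━━━━━━━━━━━━━━┓....^┃───
icSequencer                       ┃.....┃ [E
──────────────────────────────────┨.....┃ [D
  ▼12345678901234                 ┃.....┃ [I
ap██····██···████                 ┃...#.┃ [W
om·█··█··██···██·                 ┃.....┃ [E
re█···██·██··█·██                 ┃.....┃━━━
ck█·█···██·█··█··                 ┃.....┃   
ss·██·█·······███                 ┃━━━━━┛   
at█·······██···█·                 ┃         
                                  ┃         
━━━━━━━━━━━━━━━━━━━━━━━━━━━━━━━━━━┛         


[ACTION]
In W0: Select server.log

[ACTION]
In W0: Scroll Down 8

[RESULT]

           ┠────────────────────────────┨━━━
           ┃............................┃   
           ┃..............♣♣♣........^^^┃───
           ┃..═.═.........♣.............┃ │ 
━━━━━━━━━━━━━━━━━━━━━━━━━━━━━━━━━━┓....^┃───
icSequencer                       ┃.....┃ [W
──────────────────────────────────┨.....┃ [E
  ▼12345678901234                 ┃.....┃   
ap██····██···████                 ┃...#.┃   
om·█··█··██···██·                 ┃.....┃   
re█···██·██··█·██                 ┃.....┃━━━
ck█·█···██·█··█··                 ┃.....┃   
ss·██·█·······███                 ┃━━━━━┛   
at█·······██···█·                 ┃         
                                  ┃         
━━━━━━━━━━━━━━━━━━━━━━━━━━━━━━━━━━┛         


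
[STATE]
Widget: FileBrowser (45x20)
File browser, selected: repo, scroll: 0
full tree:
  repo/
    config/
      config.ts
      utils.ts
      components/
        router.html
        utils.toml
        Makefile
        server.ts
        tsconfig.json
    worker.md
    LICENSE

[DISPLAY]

> [-] repo/                                  
    [+] config/                              
    worker.md                                
    LICENSE                                  
                                             
                                             
                                             
                                             
                                             
                                             
                                             
                                             
                                             
                                             
                                             
                                             
                                             
                                             
                                             
                                             


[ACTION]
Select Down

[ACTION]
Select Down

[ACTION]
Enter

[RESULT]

  [-] repo/                                  
    [+] config/                              
  > worker.md                                
    LICENSE                                  
                                             
                                             
                                             
                                             
                                             
                                             
                                             
                                             
                                             
                                             
                                             
                                             
                                             
                                             
                                             
                                             


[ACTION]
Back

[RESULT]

> [+] repo/                                  
                                             
                                             
                                             
                                             
                                             
                                             
                                             
                                             
                                             
                                             
                                             
                                             
                                             
                                             
                                             
                                             
                                             
                                             
                                             


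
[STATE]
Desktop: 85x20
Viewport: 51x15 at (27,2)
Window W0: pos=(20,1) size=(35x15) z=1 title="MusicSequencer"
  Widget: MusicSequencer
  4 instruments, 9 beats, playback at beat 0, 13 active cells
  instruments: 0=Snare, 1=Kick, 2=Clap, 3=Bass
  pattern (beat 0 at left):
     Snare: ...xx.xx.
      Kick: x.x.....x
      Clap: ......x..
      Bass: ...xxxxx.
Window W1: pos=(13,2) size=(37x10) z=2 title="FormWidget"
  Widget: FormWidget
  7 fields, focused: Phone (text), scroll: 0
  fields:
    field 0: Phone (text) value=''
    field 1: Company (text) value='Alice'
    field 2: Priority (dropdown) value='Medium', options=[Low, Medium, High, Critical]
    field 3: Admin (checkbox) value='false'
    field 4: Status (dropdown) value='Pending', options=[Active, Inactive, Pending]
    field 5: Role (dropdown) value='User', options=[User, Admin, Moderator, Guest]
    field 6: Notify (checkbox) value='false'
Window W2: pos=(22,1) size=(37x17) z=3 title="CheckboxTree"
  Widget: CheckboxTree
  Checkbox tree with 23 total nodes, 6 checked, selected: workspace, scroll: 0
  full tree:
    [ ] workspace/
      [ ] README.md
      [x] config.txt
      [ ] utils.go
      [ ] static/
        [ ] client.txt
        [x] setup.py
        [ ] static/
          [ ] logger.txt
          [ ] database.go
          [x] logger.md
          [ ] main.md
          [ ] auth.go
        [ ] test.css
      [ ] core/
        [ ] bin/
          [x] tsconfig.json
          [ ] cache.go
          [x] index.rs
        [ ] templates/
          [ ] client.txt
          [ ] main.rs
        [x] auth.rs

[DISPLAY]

ckboxTree                      ┃                   
───────────────────────────────┨                   
 workspace/                    ┃                   
 ] README.md                   ┃                   
x] config.txt                  ┃                   
 ] utils.go                    ┃                   
-] static/                     ┃                   
 [ ] client.txt                ┃                   
 [x] setup.py                  ┃                   
 [-] static/                   ┃                   
   [ ] logger.txt              ┃                   
   [ ] database.go             ┃                   
   [x] logger.md               ┃                   
   [ ] main.md                 ┃                   
   [ ] auth.go                 ┃                   


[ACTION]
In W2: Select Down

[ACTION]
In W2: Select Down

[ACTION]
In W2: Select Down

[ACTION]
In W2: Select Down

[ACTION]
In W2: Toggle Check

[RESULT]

ckboxTree                      ┃                   
───────────────────────────────┨                   
 workspace/                    ┃                   
 ] README.md                   ┃                   
x] config.txt                  ┃                   
 ] utils.go                    ┃                   
x] static/                     ┃                   
 [x] client.txt                ┃                   
 [x] setup.py                  ┃                   
 [x] static/                   ┃                   
   [x] logger.txt              ┃                   
   [x] database.go             ┃                   
   [x] logger.md               ┃                   
   [x] main.md                 ┃                   
   [x] auth.go                 ┃                   


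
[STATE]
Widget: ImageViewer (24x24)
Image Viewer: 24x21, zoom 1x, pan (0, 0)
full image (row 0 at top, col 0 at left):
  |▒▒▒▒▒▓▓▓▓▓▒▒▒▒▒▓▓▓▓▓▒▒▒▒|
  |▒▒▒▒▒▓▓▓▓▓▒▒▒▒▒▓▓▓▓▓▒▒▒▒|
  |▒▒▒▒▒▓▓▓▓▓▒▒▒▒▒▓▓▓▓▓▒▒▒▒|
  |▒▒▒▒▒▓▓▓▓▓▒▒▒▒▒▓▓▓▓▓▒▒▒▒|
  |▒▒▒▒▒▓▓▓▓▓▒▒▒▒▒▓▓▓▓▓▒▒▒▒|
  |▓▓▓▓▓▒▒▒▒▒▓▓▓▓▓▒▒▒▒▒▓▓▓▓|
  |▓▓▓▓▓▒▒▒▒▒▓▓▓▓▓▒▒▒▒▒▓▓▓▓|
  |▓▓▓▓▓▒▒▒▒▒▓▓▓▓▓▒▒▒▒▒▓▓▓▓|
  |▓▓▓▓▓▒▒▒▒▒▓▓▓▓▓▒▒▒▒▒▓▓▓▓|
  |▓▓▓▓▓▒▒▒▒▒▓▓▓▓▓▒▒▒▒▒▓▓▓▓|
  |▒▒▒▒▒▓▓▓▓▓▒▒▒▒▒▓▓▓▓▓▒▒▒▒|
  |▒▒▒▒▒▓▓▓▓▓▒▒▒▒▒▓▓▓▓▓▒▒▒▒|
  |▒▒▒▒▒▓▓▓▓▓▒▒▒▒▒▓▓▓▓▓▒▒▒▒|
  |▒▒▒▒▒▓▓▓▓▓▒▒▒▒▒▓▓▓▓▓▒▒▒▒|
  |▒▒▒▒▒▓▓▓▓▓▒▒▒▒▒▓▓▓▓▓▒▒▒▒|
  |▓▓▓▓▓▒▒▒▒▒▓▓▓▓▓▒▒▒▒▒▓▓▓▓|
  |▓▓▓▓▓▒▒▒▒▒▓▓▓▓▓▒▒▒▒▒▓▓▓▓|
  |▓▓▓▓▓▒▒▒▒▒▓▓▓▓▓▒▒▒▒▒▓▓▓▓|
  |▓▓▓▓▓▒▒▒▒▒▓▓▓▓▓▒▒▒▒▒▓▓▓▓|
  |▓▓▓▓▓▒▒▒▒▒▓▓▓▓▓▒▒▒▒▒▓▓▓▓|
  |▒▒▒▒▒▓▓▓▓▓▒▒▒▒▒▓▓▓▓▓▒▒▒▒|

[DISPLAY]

▒▒▒▒▒▓▓▓▓▓▒▒▒▒▒▓▓▓▓▓▒▒▒▒
▒▒▒▒▒▓▓▓▓▓▒▒▒▒▒▓▓▓▓▓▒▒▒▒
▒▒▒▒▒▓▓▓▓▓▒▒▒▒▒▓▓▓▓▓▒▒▒▒
▒▒▒▒▒▓▓▓▓▓▒▒▒▒▒▓▓▓▓▓▒▒▒▒
▒▒▒▒▒▓▓▓▓▓▒▒▒▒▒▓▓▓▓▓▒▒▒▒
▓▓▓▓▓▒▒▒▒▒▓▓▓▓▓▒▒▒▒▒▓▓▓▓
▓▓▓▓▓▒▒▒▒▒▓▓▓▓▓▒▒▒▒▒▓▓▓▓
▓▓▓▓▓▒▒▒▒▒▓▓▓▓▓▒▒▒▒▒▓▓▓▓
▓▓▓▓▓▒▒▒▒▒▓▓▓▓▓▒▒▒▒▒▓▓▓▓
▓▓▓▓▓▒▒▒▒▒▓▓▓▓▓▒▒▒▒▒▓▓▓▓
▒▒▒▒▒▓▓▓▓▓▒▒▒▒▒▓▓▓▓▓▒▒▒▒
▒▒▒▒▒▓▓▓▓▓▒▒▒▒▒▓▓▓▓▓▒▒▒▒
▒▒▒▒▒▓▓▓▓▓▒▒▒▒▒▓▓▓▓▓▒▒▒▒
▒▒▒▒▒▓▓▓▓▓▒▒▒▒▒▓▓▓▓▓▒▒▒▒
▒▒▒▒▒▓▓▓▓▓▒▒▒▒▒▓▓▓▓▓▒▒▒▒
▓▓▓▓▓▒▒▒▒▒▓▓▓▓▓▒▒▒▒▒▓▓▓▓
▓▓▓▓▓▒▒▒▒▒▓▓▓▓▓▒▒▒▒▒▓▓▓▓
▓▓▓▓▓▒▒▒▒▒▓▓▓▓▓▒▒▒▒▒▓▓▓▓
▓▓▓▓▓▒▒▒▒▒▓▓▓▓▓▒▒▒▒▒▓▓▓▓
▓▓▓▓▓▒▒▒▒▒▓▓▓▓▓▒▒▒▒▒▓▓▓▓
▒▒▒▒▒▓▓▓▓▓▒▒▒▒▒▓▓▓▓▓▒▒▒▒
                        
                        
                        


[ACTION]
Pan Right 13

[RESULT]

▒▒▓▓▓▓▓▒▒▒▒             
▒▒▓▓▓▓▓▒▒▒▒             
▒▒▓▓▓▓▓▒▒▒▒             
▒▒▓▓▓▓▓▒▒▒▒             
▒▒▓▓▓▓▓▒▒▒▒             
▓▓▒▒▒▒▒▓▓▓▓             
▓▓▒▒▒▒▒▓▓▓▓             
▓▓▒▒▒▒▒▓▓▓▓             
▓▓▒▒▒▒▒▓▓▓▓             
▓▓▒▒▒▒▒▓▓▓▓             
▒▒▓▓▓▓▓▒▒▒▒             
▒▒▓▓▓▓▓▒▒▒▒             
▒▒▓▓▓▓▓▒▒▒▒             
▒▒▓▓▓▓▓▒▒▒▒             
▒▒▓▓▓▓▓▒▒▒▒             
▓▓▒▒▒▒▒▓▓▓▓             
▓▓▒▒▒▒▒▓▓▓▓             
▓▓▒▒▒▒▒▓▓▓▓             
▓▓▒▒▒▒▒▓▓▓▓             
▓▓▒▒▒▒▒▓▓▓▓             
▒▒▓▓▓▓▓▒▒▒▒             
                        
                        
                        


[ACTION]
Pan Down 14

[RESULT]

▒▒▓▓▓▓▓▒▒▒▒             
▓▓▒▒▒▒▒▓▓▓▓             
▓▓▒▒▒▒▒▓▓▓▓             
▓▓▒▒▒▒▒▓▓▓▓             
▓▓▒▒▒▒▒▓▓▓▓             
▓▓▒▒▒▒▒▓▓▓▓             
▒▒▓▓▓▓▓▒▒▒▒             
                        
                        
                        
                        
                        
                        
                        
                        
                        
                        
                        
                        
                        
                        
                        
                        
                        


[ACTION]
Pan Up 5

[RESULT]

▓▓▒▒▒▒▒▓▓▓▓             
▒▒▓▓▓▓▓▒▒▒▒             
▒▒▓▓▓▓▓▒▒▒▒             
▒▒▓▓▓▓▓▒▒▒▒             
▒▒▓▓▓▓▓▒▒▒▒             
▒▒▓▓▓▓▓▒▒▒▒             
▓▓▒▒▒▒▒▓▓▓▓             
▓▓▒▒▒▒▒▓▓▓▓             
▓▓▒▒▒▒▒▓▓▓▓             
▓▓▒▒▒▒▒▓▓▓▓             
▓▓▒▒▒▒▒▓▓▓▓             
▒▒▓▓▓▓▓▒▒▒▒             
                        
                        
                        
                        
                        
                        
                        
                        
                        
                        
                        
                        


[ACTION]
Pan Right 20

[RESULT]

                        
                        
                        
                        
                        
                        
                        
                        
                        
                        
                        
                        
                        
                        
                        
                        
                        
                        
                        
                        
                        
                        
                        
                        


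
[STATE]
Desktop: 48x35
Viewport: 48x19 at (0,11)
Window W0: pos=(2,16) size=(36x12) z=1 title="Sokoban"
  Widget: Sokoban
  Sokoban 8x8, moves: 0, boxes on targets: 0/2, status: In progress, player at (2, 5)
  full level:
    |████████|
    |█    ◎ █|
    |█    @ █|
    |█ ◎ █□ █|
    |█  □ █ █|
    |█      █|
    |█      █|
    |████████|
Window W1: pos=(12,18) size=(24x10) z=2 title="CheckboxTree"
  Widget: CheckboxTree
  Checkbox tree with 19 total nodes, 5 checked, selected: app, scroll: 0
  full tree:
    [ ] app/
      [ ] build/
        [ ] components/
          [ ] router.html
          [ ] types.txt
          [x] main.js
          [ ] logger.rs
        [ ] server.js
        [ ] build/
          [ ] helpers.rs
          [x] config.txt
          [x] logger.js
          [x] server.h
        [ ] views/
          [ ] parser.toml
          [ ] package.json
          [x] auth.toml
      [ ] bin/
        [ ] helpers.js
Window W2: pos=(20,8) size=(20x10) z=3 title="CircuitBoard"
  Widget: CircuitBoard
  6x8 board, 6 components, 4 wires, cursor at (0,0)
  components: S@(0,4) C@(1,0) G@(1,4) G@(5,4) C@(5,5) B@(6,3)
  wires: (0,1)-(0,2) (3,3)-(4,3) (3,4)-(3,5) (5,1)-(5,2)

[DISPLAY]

                    ┃   0 1 2 3 4 5    ┃        
                    ┃0  [.]  · ─ ·     ┃        
                    ┃                  ┃        
                    ┃1   C             ┃        
                    ┃                  ┃        
  ┏━━━━━━━━━━━━━━━━━┃2                 ┃        
  ┃ Sokoban         ┗━━━━━━━━━━━━━━━━━━┛        
  ┠─────────┏━━━━━━━━━━━━━━━━━━━━━━┓─┨          
  ┃████████ ┃ CheckboxTree         ┃ ┃          
  ┃█    ◎ █ ┠──────────────────────┨ ┃          
  ┃█    @ █ ┃>[-] app/             ┃ ┃          
  ┃█ ◎ █□ █ ┃   [-] build/         ┃ ┃          
  ┃█  □ █ █ ┃     [-] components/  ┃ ┃          
  ┃█      █ ┃       [ ] router.html┃ ┃          
  ┃█      █ ┃       [ ] types.txt  ┃ ┃          
  ┃████████ ┃       [x] main.js    ┃ ┃          
  ┗━━━━━━━━━┗━━━━━━━━━━━━━━━━━━━━━━┛━┛          
                                                
                                                


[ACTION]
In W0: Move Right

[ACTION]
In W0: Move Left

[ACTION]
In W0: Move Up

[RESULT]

                    ┃   0 1 2 3 4 5    ┃        
                    ┃0  [.]  · ─ ·     ┃        
                    ┃                  ┃        
                    ┃1   C             ┃        
                    ┃                  ┃        
  ┏━━━━━━━━━━━━━━━━━┃2                 ┃        
  ┃ Sokoban         ┗━━━━━━━━━━━━━━━━━━┛        
  ┠─────────┏━━━━━━━━━━━━━━━━━━━━━━┓─┨          
  ┃████████ ┃ CheckboxTree         ┃ ┃          
  ┃█    + █ ┠──────────────────────┨ ┃          
  ┃█      █ ┃>[-] app/             ┃ ┃          
  ┃█ ◎ █□ █ ┃   [-] build/         ┃ ┃          
  ┃█  □ █ █ ┃     [-] components/  ┃ ┃          
  ┃█      █ ┃       [ ] router.html┃ ┃          
  ┃█      █ ┃       [ ] types.txt  ┃ ┃          
  ┃████████ ┃       [x] main.js    ┃ ┃          
  ┗━━━━━━━━━┗━━━━━━━━━━━━━━━━━━━━━━┛━┛          
                                                
                                                


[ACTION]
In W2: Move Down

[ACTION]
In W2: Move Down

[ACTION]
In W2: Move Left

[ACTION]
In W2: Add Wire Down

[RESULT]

                    ┃   0 1 2 3 4 5    ┃        
                    ┃0       · ─ ·     ┃        
                    ┃                  ┃        
                    ┃1   C             ┃        
                    ┃                  ┃        
  ┏━━━━━━━━━━━━━━━━━┃2  [.]            ┃        
  ┃ Sokoban         ┗━━━━━━━━━━━━━━━━━━┛        
  ┠─────────┏━━━━━━━━━━━━━━━━━━━━━━┓─┨          
  ┃████████ ┃ CheckboxTree         ┃ ┃          
  ┃█    + █ ┠──────────────────────┨ ┃          
  ┃█      █ ┃>[-] app/             ┃ ┃          
  ┃█ ◎ █□ █ ┃   [-] build/         ┃ ┃          
  ┃█  □ █ █ ┃     [-] components/  ┃ ┃          
  ┃█      █ ┃       [ ] router.html┃ ┃          
  ┃█      █ ┃       [ ] types.txt  ┃ ┃          
  ┃████████ ┃       [x] main.js    ┃ ┃          
  ┗━━━━━━━━━┗━━━━━━━━━━━━━━━━━━━━━━┛━┛          
                                                
                                                


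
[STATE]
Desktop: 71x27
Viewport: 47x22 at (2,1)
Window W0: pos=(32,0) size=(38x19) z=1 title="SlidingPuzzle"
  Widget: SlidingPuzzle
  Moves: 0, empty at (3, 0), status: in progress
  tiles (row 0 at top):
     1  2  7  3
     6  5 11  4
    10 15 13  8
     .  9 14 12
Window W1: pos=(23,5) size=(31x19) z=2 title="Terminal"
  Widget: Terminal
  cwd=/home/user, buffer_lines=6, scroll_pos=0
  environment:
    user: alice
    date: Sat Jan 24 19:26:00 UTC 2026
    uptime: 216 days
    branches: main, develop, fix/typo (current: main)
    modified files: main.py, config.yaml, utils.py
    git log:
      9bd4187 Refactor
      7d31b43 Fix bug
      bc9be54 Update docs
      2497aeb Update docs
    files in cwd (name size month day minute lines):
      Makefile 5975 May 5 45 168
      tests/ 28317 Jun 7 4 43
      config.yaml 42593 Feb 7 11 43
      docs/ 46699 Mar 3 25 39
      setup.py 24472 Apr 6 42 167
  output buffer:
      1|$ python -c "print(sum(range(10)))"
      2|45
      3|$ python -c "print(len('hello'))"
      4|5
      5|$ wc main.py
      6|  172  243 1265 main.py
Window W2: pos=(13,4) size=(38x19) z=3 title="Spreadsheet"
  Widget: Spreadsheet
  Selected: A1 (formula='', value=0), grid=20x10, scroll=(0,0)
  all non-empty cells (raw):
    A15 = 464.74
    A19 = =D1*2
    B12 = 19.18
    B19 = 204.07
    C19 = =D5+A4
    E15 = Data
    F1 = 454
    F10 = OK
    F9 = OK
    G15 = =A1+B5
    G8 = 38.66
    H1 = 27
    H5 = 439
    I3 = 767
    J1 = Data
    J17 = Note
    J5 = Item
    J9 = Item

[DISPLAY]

                              ┃ SlidingPuzzle  
                              ┠────────────────
                              ┃┌────┬────┬────┬
           ┏━━━━━━━━━━━━━━━━━━━━━━━━━━━━━━━━━━━
           ┃ Spreadsheet                       
           ┠───────────────────────────────────
           ┃A1:                                
           ┃       A       B       C       D   
           ┃-----------------------------------
           ┃  1      [0]       0       0       
           ┃  2        0       0       0       
           ┃  3        0       0       0       
           ┃  4        0       0       0       
           ┃  5        0       0       0       
           ┃  6        0       0       0       
           ┃  7        0       0       0       
           ┃  8        0       0       0       
           ┃  9        0       0       0       
           ┃ 10        0       0       0       
           ┃ 11        0       0       0       
           ┃ 12        0   19.18       0       
           ┗━━━━━━━━━━━━━━━━━━━━━━━━━━━━━━━━━━━


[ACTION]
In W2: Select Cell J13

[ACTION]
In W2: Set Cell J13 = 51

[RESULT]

                              ┃ SlidingPuzzle  
                              ┠────────────────
                              ┃┌────┬────┬────┬
           ┏━━━━━━━━━━━━━━━━━━━━━━━━━━━━━━━━━━━
           ┃ Spreadsheet                       
           ┠───────────────────────────────────
           ┃J13: 51                            
           ┃       A       B       C       D   
           ┃-----------------------------------
           ┃  1        0       0       0       
           ┃  2        0       0       0       
           ┃  3        0       0       0       
           ┃  4        0       0       0       
           ┃  5        0       0       0       
           ┃  6        0       0       0       
           ┃  7        0       0       0       
           ┃  8        0       0       0       
           ┃  9        0       0       0       
           ┃ 10        0       0       0       
           ┃ 11        0       0       0       
           ┃ 12        0   19.18       0       
           ┗━━━━━━━━━━━━━━━━━━━━━━━━━━━━━━━━━━━


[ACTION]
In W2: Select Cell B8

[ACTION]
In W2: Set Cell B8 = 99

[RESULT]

                              ┃ SlidingPuzzle  
                              ┠────────────────
                              ┃┌────┬────┬────┬
           ┏━━━━━━━━━━━━━━━━━━━━━━━━━━━━━━━━━━━
           ┃ Spreadsheet                       
           ┠───────────────────────────────────
           ┃B8: 99                             
           ┃       A       B       C       D   
           ┃-----------------------------------
           ┃  1        0       0       0       
           ┃  2        0       0       0       
           ┃  3        0       0       0       
           ┃  4        0       0       0       
           ┃  5        0       0       0       
           ┃  6        0       0       0       
           ┃  7        0       0       0       
           ┃  8        0    [99]       0       
           ┃  9        0       0       0       
           ┃ 10        0       0       0       
           ┃ 11        0       0       0       
           ┃ 12        0   19.18       0       
           ┗━━━━━━━━━━━━━━━━━━━━━━━━━━━━━━━━━━━


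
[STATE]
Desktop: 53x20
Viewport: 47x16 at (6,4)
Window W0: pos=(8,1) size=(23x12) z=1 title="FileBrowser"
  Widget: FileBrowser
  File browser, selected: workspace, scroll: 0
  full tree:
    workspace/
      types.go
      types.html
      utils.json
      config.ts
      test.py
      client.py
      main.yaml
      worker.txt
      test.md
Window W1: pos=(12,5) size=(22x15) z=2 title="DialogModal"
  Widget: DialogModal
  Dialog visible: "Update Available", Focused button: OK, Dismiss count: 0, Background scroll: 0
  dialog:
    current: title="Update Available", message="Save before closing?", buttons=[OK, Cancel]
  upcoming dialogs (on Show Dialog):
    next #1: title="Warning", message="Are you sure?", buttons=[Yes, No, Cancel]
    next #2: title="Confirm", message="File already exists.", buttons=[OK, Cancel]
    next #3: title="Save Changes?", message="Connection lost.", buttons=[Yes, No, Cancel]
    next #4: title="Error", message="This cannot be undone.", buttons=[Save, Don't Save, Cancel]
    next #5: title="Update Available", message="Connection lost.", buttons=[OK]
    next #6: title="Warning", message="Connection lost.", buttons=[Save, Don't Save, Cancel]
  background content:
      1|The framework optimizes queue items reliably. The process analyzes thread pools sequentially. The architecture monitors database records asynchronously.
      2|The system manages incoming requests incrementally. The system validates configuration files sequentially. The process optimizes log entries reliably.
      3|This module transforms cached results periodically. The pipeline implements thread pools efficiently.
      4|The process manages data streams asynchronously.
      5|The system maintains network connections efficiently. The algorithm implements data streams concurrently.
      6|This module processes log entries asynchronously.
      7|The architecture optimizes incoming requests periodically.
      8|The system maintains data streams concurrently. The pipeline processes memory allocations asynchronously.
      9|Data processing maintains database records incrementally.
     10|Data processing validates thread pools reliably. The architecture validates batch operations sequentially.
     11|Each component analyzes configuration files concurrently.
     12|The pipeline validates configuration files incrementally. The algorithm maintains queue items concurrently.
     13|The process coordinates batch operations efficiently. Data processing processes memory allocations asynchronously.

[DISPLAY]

  ┃> [-] workspace/     ┃                      
  ┃   ┏━━━━━━━━━━━━━━━━━━━━┓                   
  ┃   ┃ DialogModal        ┃                   
  ┃   ┠────────────────────┨                   
  ┃   ┃The framework optimi┃                   
  ┃   ┃The system manages i┃                   
  ┃   ┃This module transfor┃                   
  ┃   ┃Th┌──────────────┐s ┃                   
  ┗━━━┃Th│Update Availab│ns┃                   
      ┃Th│Save before cl│se┃                   
      ┃Th│[OK]  Cancel  │pt┃                   
      ┃Th└──────────────┘ns┃                   
      ┃Data processing main┃                   
      ┃Data processing vali┃                   
      ┃Each component analy┃                   
      ┗━━━━━━━━━━━━━━━━━━━━┛                   


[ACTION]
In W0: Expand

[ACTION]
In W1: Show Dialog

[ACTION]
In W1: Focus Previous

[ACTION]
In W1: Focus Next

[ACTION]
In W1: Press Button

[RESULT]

  ┃> [-] workspace/     ┃                      
  ┃   ┏━━━━━━━━━━━━━━━━━━━━┓                   
  ┃   ┃ DialogModal        ┃                   
  ┃   ┠────────────────────┨                   
  ┃   ┃The framework optimi┃                   
  ┃   ┃The system manages i┃                   
  ┃   ┃This module transfor┃                   
  ┃   ┃The process manages ┃                   
  ┗━━━┃The system maintains┃                   
      ┃This module processe┃                   
      ┃The architecture opt┃                   
      ┃The system maintains┃                   
      ┃Data processing main┃                   
      ┃Data processing vali┃                   
      ┃Each component analy┃                   
      ┗━━━━━━━━━━━━━━━━━━━━┛                   


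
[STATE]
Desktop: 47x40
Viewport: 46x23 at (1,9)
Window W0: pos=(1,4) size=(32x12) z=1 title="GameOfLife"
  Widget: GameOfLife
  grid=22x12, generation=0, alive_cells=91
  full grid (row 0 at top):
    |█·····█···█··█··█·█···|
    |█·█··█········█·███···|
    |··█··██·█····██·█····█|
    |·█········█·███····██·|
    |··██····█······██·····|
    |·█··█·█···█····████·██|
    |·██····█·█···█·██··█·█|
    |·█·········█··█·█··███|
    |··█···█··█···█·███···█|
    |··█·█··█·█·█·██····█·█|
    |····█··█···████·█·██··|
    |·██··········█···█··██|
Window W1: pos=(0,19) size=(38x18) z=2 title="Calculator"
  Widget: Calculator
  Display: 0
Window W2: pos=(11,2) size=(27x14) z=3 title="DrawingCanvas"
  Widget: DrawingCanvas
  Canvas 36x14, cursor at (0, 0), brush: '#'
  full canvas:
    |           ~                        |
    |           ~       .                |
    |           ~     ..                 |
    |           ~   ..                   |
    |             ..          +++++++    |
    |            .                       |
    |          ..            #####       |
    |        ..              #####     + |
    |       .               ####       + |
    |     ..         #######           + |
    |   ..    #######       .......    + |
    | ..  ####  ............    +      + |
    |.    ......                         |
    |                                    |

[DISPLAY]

┃·█·······┃             ..          ┃         
┃··██····█┃            .            ┃         
┃·█··█·█··┃          ..            #┃         
┃·██····█·┃        ..              #┃         
┃·█·······┃       .               ##┃         
┃··█···█··┃     ..         #######  ┃         
┗━━━━━━━━━┗━━━━━━━━━━━━━━━━━━━━━━━━━┛         
                                              
                                              
                                              
━━━━━━━━━━━━━━━━━━━━━━━━━━━━━━━━━━━━┓         
 Calculator                         ┃         
────────────────────────────────────┨         
                                   0┃         
┌───┬───┬───┬───┐                   ┃         
│ 7 │ 8 │ 9 │ ÷ │                   ┃         
├───┼───┼───┼───┤                   ┃         
│ 4 │ 5 │ 6 │ × │                   ┃         
├───┼───┼───┼───┤                   ┃         
│ 1 │ 2 │ 3 │ - │                   ┃         
├───┼───┼───┼───┤                   ┃         
│ 0 │ . │ = │ + │                   ┃         
├───┼───┼───┼───┤                   ┃         


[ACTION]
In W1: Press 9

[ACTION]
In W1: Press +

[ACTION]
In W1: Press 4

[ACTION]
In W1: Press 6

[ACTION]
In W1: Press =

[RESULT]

┃·█·······┃             ..          ┃         
┃··██····█┃            .            ┃         
┃·█··█·█··┃          ..            #┃         
┃·██····█·┃        ..              #┃         
┃·█·······┃       .               ##┃         
┃··█···█··┃     ..         #######  ┃         
┗━━━━━━━━━┗━━━━━━━━━━━━━━━━━━━━━━━━━┛         
                                              
                                              
                                              
━━━━━━━━━━━━━━━━━━━━━━━━━━━━━━━━━━━━┓         
 Calculator                         ┃         
────────────────────────────────────┨         
                                  55┃         
┌───┬───┬───┬───┐                   ┃         
│ 7 │ 8 │ 9 │ ÷ │                   ┃         
├───┼───┼───┼───┤                   ┃         
│ 4 │ 5 │ 6 │ × │                   ┃         
├───┼───┼───┼───┤                   ┃         
│ 1 │ 2 │ 3 │ - │                   ┃         
├───┼───┼───┼───┤                   ┃         
│ 0 │ . │ = │ + │                   ┃         
├───┼───┼───┼───┤                   ┃         
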